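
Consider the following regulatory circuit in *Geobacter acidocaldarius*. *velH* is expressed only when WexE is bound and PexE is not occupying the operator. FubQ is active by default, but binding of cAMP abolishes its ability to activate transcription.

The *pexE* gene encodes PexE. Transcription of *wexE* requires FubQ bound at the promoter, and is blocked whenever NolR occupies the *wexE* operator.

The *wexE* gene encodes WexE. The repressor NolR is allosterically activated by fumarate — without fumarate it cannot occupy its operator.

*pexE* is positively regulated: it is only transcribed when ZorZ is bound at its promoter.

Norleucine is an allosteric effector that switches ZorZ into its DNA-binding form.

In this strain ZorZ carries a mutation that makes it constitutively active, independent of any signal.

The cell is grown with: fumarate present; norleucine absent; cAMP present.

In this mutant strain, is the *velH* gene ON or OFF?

ZorZ is constitutively active in this strain.
No repressor is bound and ZorZ is active, so *pexE* is transcribed.
So PexE is produced and active.
Fumarate is present, so NolR is active.
cAMP is present, so FubQ is inactive.
With repressor NolR bound, *wexE* is not transcribed.
So WexE is not produced.
With repressor PexE bound, *velH* is not transcribed.

OFF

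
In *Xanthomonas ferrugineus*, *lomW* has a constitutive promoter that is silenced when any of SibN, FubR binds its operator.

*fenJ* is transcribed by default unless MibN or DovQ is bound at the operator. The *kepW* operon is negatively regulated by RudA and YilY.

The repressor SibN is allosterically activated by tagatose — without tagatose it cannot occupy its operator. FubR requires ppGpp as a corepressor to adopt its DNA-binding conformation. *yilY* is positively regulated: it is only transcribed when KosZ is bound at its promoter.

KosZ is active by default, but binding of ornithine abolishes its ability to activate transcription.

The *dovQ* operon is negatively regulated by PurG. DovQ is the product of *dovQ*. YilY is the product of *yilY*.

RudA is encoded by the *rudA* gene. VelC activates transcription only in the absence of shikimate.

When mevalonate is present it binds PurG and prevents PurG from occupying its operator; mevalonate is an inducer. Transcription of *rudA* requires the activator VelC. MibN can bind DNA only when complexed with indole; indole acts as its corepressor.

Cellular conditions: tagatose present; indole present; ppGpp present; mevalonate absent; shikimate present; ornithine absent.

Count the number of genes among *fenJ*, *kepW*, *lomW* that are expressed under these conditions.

0

Indole is present, so MibN is active.
Mevalonate is absent, so PurG is active.
With repressor PurG bound, *dovQ* is not transcribed.
So DovQ is not produced.
With repressor MibN bound, *fenJ* is not transcribed.
→ *fenJ* is OFF.
Shikimate is present, so VelC is inactive.
Required activator VelC is absent, so *rudA* is not transcribed.
So RudA is not produced.
Ornithine is absent, so KosZ is active.
No repressor is bound and KosZ is active, so *yilY* is transcribed.
So YilY is produced and active.
With repressor YilY bound, *kepW* is not transcribed.
→ *kepW* is OFF.
Tagatose is present, so SibN is active.
ppGpp is present, so FubR is active.
With repressor SibN bound, *lomW* is not transcribed.
→ *lomW* is OFF.
0 of the 3 genes are transcribed.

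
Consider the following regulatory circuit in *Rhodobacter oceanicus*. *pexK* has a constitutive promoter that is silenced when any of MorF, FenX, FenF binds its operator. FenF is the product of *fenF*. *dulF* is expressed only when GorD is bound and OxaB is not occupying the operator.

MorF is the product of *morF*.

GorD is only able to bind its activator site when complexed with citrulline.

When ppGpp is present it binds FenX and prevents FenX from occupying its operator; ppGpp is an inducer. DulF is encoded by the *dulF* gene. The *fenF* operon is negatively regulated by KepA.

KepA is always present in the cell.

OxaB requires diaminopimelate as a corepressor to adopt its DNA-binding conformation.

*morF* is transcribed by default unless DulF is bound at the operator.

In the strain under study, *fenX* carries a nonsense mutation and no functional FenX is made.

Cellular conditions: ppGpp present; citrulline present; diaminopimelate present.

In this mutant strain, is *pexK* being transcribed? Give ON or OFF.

OFF

Citrulline is present, so GorD is active.
Diaminopimelate is present, so OxaB is active.
With repressor OxaB bound, *dulF* is not transcribed.
So DulF is not produced.
With no repressor bound, *morF* is transcribed.
So MorF is produced and active.
FenX is non-functional in this strain, so it has no effect.
KepA is produced constitutively and is active.
With repressor KepA bound, *fenF* is not transcribed.
So FenF is not produced.
With repressor MorF bound, *pexK* is not transcribed.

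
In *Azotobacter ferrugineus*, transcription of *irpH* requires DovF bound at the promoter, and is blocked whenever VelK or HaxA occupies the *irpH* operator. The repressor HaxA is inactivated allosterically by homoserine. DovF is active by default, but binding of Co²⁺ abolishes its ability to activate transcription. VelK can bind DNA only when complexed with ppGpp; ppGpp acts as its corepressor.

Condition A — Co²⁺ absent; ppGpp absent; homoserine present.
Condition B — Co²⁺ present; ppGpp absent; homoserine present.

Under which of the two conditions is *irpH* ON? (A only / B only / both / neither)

Condition A:
Co²⁺ is absent, so DovF is active.
ppGpp is absent, so VelK is inactive.
Homoserine is present, so HaxA is inactive.
No repressor is bound and DovF is active, so *irpH* is transcribed.
→ *irpH* is ON in A.
Condition B:
Co²⁺ is present, so DovF is inactive.
ppGpp is absent, so VelK is inactive.
Homoserine is present, so HaxA is inactive.
Required activator DovF is absent, so *irpH* is not transcribed.
→ *irpH* is OFF in B.

A only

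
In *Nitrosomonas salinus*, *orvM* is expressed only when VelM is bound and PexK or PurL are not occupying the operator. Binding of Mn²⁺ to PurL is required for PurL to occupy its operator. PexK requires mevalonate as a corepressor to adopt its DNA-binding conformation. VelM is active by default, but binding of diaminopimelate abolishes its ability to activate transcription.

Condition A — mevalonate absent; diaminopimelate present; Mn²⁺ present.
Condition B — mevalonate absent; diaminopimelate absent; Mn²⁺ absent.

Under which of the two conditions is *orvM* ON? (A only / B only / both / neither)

B only

Condition A:
Mevalonate is absent, so PexK is inactive.
Diaminopimelate is present, so VelM is inactive.
Mn²⁺ is present, so PurL is active.
With repressor PurL bound, *orvM* is not transcribed.
→ *orvM* is OFF in A.
Condition B:
Mevalonate is absent, so PexK is inactive.
Diaminopimelate is absent, so VelM is active.
Mn²⁺ is absent, so PurL is inactive.
No repressor is bound and VelM is active, so *orvM* is transcribed.
→ *orvM* is ON in B.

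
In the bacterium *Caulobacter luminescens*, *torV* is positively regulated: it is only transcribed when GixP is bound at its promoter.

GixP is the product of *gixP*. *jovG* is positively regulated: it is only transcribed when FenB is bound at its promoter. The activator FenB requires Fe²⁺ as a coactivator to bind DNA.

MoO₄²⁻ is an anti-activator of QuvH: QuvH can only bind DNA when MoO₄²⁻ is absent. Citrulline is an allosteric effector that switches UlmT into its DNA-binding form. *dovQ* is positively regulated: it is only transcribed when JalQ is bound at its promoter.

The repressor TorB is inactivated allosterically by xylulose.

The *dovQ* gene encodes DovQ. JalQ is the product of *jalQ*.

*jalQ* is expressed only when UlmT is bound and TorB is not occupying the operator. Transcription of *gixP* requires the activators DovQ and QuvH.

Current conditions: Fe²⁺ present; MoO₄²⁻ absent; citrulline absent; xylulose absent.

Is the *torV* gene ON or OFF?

Citrulline is absent, so UlmT is inactive.
Xylulose is absent, so TorB is active.
With repressor TorB bound, *jalQ* is not transcribed.
So JalQ is not produced.
Required activator JalQ is absent, so *dovQ* is not transcribed.
So DovQ is not produced.
MoO₄²⁻ is absent, so QuvH is active.
Required activator DovQ is absent, so *gixP* is not transcribed.
So GixP is not produced.
Required activator GixP is absent, so *torV* is not transcribed.

OFF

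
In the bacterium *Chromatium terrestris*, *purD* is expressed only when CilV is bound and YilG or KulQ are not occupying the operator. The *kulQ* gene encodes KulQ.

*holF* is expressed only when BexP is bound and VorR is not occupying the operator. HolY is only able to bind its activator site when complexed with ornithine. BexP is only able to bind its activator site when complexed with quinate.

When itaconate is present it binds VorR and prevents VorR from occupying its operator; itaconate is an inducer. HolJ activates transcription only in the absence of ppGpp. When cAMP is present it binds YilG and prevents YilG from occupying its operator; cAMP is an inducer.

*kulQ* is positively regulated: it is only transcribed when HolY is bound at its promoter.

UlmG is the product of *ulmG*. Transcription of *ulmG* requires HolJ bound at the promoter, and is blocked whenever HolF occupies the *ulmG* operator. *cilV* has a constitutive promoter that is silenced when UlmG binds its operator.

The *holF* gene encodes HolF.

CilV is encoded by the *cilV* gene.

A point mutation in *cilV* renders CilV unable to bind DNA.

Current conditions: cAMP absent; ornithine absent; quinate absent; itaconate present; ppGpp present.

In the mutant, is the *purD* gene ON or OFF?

cAMP is absent, so YilG is active.
CilV is non-functional in this strain, so it has no effect.
Ornithine is absent, so HolY is inactive.
Required activator HolY is absent, so *kulQ* is not transcribed.
So KulQ is not produced.
With repressor YilG bound, *purD* is not transcribed.

OFF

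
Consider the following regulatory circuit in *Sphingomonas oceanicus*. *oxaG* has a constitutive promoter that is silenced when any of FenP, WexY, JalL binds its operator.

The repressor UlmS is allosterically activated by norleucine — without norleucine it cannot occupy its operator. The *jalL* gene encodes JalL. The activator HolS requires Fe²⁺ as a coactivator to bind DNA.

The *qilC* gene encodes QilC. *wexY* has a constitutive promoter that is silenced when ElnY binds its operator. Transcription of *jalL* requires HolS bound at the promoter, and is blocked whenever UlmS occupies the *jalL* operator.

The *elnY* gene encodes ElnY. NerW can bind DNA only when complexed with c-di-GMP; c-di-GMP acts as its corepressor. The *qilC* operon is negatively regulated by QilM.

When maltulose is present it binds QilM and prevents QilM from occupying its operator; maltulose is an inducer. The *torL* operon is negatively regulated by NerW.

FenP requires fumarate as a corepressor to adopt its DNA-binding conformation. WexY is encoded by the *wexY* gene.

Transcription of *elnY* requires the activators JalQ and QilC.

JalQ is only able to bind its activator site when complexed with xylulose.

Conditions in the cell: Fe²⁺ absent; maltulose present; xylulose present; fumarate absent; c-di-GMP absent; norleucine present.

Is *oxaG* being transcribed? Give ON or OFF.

ON

Fumarate is absent, so FenP is inactive.
Xylulose is present, so JalQ is active.
Maltulose is present, so QilM is inactive.
With no repressor bound, *qilC* is transcribed.
So QilC is produced and active.
No repressor is bound and JalQ and QilC are active, so *elnY* is transcribed.
So ElnY is produced and active.
With repressor ElnY bound, *wexY* is not transcribed.
So WexY is not produced.
Norleucine is present, so UlmS is active.
Fe²⁺ is absent, so HolS is inactive.
With repressor UlmS bound, *jalL* is not transcribed.
So JalL is not produced.
With no repressor bound, *oxaG* is transcribed.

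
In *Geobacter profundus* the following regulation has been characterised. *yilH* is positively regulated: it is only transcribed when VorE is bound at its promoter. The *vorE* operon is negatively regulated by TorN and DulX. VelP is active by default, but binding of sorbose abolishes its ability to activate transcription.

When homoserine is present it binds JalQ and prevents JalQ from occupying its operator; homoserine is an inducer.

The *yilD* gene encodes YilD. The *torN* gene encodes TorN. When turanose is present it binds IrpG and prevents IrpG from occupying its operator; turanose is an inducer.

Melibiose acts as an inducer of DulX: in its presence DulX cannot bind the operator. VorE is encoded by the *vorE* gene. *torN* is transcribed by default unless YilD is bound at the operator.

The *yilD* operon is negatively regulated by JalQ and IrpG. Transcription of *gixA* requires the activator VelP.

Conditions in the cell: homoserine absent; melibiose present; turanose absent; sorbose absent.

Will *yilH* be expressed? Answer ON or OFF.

OFF

Homoserine is absent, so JalQ is active.
Turanose is absent, so IrpG is active.
With repressor JalQ bound, *yilD* is not transcribed.
So YilD is not produced.
With no repressor bound, *torN* is transcribed.
So TorN is produced and active.
Melibiose is present, so DulX is inactive.
With repressor TorN bound, *vorE* is not transcribed.
So VorE is not produced.
Required activator VorE is absent, so *yilH* is not transcribed.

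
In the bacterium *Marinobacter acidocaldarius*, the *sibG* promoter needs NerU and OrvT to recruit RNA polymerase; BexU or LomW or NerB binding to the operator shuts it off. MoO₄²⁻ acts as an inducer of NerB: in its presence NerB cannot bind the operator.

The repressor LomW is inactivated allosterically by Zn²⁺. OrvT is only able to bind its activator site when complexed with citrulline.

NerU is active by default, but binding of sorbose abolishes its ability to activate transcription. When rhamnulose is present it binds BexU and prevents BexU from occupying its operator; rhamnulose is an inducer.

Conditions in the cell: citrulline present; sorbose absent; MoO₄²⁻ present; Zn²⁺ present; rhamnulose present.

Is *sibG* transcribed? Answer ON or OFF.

ON

Rhamnulose is present, so BexU is inactive.
Sorbose is absent, so NerU is active.
Zn²⁺ is present, so LomW is inactive.
Citrulline is present, so OrvT is active.
MoO₄²⁻ is present, so NerB is inactive.
No repressor is bound and NerU and OrvT are active, so *sibG* is transcribed.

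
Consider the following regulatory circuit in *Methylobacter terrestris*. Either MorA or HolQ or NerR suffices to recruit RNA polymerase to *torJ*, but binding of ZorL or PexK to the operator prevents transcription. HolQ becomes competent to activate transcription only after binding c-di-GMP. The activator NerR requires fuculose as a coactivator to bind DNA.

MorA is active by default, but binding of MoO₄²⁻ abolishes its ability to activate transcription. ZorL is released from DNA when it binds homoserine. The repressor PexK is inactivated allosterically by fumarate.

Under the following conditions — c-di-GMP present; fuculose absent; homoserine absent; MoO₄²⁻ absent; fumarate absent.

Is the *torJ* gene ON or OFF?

OFF

MoO₄²⁻ is absent, so MorA is active.
c-di-GMP is present, so HolQ is active.
Homoserine is absent, so ZorL is active.
Fumarate is absent, so PexK is active.
Fuculose is absent, so NerR is inactive.
With repressor ZorL bound, *torJ* is not transcribed.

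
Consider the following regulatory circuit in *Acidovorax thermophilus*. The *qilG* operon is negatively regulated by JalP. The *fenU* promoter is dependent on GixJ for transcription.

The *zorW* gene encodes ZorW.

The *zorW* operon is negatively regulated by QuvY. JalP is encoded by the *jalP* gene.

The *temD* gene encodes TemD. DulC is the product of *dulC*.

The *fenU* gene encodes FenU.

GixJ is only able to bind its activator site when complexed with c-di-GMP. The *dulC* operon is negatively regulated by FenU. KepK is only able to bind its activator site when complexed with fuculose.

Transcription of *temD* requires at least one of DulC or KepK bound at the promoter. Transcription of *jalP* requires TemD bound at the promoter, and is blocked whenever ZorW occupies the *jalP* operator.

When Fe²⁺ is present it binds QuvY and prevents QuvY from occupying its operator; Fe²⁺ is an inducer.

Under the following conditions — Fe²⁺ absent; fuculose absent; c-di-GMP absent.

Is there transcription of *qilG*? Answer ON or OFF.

c-di-GMP is absent, so GixJ is inactive.
Required activator GixJ is absent, so *fenU* is not transcribed.
So FenU is not produced.
With no repressor bound, *dulC* is transcribed.
So DulC is produced and active.
Fuculose is absent, so KepK is inactive.
Activator DulC is present, so *temD* is transcribed.
So TemD is produced and active.
Fe²⁺ is absent, so QuvY is active.
With repressor QuvY bound, *zorW* is not transcribed.
So ZorW is not produced.
No repressor is bound and TemD is active, so *jalP* is transcribed.
So JalP is produced and active.
With repressor JalP bound, *qilG* is not transcribed.

OFF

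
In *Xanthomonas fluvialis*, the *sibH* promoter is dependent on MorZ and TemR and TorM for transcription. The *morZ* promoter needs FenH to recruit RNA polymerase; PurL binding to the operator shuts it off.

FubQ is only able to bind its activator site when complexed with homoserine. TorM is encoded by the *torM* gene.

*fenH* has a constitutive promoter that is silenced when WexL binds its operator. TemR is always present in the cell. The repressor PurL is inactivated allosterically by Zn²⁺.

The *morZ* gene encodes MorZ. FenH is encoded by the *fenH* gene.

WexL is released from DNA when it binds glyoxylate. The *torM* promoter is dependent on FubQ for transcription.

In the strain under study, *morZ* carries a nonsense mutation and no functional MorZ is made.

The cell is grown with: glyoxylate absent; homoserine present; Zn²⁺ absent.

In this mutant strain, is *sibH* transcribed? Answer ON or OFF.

OFF

MorZ is non-functional in this strain, so it has no effect.
TemR is produced constitutively and is active.
Homoserine is present, so FubQ is active.
No repressor is bound and FubQ is active, so *torM* is transcribed.
So TorM is produced and active.
Required activator MorZ is absent, so *sibH* is not transcribed.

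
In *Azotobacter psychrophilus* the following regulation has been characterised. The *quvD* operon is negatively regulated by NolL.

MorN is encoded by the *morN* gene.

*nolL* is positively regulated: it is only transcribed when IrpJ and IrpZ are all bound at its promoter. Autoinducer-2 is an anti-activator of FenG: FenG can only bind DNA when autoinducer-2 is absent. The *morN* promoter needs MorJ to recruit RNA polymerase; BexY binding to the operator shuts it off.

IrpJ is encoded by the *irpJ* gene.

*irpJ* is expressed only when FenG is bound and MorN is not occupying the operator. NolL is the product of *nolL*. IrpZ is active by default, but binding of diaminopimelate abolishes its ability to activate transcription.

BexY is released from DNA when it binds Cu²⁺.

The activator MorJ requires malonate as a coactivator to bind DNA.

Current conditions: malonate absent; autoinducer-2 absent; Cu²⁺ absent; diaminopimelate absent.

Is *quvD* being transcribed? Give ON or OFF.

OFF

Cu²⁺ is absent, so BexY is active.
Malonate is absent, so MorJ is inactive.
With repressor BexY bound, *morN* is not transcribed.
So MorN is not produced.
Autoinducer-2 is absent, so FenG is active.
No repressor is bound and FenG is active, so *irpJ* is transcribed.
So IrpJ is produced and active.
Diaminopimelate is absent, so IrpZ is active.
No repressor is bound and IrpJ and IrpZ are active, so *nolL* is transcribed.
So NolL is produced and active.
With repressor NolL bound, *quvD* is not transcribed.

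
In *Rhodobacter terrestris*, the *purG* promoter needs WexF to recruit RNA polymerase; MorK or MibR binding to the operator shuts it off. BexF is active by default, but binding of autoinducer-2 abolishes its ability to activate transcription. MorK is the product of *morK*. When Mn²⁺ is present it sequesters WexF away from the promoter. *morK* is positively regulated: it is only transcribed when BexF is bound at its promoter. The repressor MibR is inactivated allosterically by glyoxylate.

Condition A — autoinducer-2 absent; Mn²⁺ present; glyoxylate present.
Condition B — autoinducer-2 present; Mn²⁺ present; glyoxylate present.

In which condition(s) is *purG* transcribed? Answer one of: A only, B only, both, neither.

Condition A:
Autoinducer-2 is absent, so BexF is active.
No repressor is bound and BexF is active, so *morK* is transcribed.
So MorK is produced and active.
Mn²⁺ is present, so WexF is inactive.
Glyoxylate is present, so MibR is inactive.
With repressor MorK bound, *purG* is not transcribed.
→ *purG* is OFF in A.
Condition B:
Autoinducer-2 is present, so BexF is inactive.
Required activator BexF is absent, so *morK* is not transcribed.
So MorK is not produced.
Mn²⁺ is present, so WexF is inactive.
Glyoxylate is present, so MibR is inactive.
Required activator WexF is absent, so *purG* is not transcribed.
→ *purG* is OFF in B.

neither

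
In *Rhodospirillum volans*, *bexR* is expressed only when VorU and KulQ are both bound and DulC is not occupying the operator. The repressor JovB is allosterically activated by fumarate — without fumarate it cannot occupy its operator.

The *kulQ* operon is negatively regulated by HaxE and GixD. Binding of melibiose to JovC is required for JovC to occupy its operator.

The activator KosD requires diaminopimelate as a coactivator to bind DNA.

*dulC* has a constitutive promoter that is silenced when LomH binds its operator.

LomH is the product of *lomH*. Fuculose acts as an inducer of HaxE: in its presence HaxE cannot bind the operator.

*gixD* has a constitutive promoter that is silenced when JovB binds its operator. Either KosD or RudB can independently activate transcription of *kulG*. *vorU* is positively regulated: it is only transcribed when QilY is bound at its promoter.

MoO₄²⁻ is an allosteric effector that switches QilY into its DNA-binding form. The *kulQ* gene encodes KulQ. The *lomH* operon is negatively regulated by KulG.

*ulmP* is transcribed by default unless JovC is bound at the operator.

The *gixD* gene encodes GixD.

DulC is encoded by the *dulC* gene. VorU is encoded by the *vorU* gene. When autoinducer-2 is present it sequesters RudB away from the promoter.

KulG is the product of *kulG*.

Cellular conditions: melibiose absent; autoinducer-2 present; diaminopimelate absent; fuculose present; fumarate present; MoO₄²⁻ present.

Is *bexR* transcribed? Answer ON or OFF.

MoO₄²⁻ is present, so QilY is active.
No repressor is bound and QilY is active, so *vorU* is transcribed.
So VorU is produced and active.
Fuculose is present, so HaxE is inactive.
Fumarate is present, so JovB is active.
With repressor JovB bound, *gixD* is not transcribed.
So GixD is not produced.
With no repressor bound, *kulQ* is transcribed.
So KulQ is produced and active.
Diaminopimelate is absent, so KosD is inactive.
Autoinducer-2 is present, so RudB is inactive.
No activator is available at the *kulG* promoter, so *kulG* is not transcribed.
So KulG is not produced.
With no repressor bound, *lomH* is transcribed.
So LomH is produced and active.
With repressor LomH bound, *dulC* is not transcribed.
So DulC is not produced.
No repressor is bound and VorU and KulQ are active, so *bexR* is transcribed.

ON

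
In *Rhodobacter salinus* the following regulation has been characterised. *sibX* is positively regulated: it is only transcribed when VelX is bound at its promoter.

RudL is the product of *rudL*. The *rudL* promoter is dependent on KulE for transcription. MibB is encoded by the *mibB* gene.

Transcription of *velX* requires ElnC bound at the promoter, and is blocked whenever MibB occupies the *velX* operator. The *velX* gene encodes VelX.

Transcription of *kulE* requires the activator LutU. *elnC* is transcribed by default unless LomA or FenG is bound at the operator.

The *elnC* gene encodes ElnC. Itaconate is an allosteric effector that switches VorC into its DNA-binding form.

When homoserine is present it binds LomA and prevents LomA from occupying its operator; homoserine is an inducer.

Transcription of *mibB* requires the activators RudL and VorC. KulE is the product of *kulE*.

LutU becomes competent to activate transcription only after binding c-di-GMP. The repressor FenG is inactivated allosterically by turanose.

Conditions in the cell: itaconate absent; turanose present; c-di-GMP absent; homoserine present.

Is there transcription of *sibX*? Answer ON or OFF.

ON

c-di-GMP is absent, so LutU is inactive.
Required activator LutU is absent, so *kulE* is not transcribed.
So KulE is not produced.
Required activator KulE is absent, so *rudL* is not transcribed.
So RudL is not produced.
Itaconate is absent, so VorC is inactive.
Required activator RudL is absent, so *mibB* is not transcribed.
So MibB is not produced.
Homoserine is present, so LomA is inactive.
Turanose is present, so FenG is inactive.
With no repressor bound, *elnC* is transcribed.
So ElnC is produced and active.
No repressor is bound and ElnC is active, so *velX* is transcribed.
So VelX is produced and active.
No repressor is bound and VelX is active, so *sibX* is transcribed.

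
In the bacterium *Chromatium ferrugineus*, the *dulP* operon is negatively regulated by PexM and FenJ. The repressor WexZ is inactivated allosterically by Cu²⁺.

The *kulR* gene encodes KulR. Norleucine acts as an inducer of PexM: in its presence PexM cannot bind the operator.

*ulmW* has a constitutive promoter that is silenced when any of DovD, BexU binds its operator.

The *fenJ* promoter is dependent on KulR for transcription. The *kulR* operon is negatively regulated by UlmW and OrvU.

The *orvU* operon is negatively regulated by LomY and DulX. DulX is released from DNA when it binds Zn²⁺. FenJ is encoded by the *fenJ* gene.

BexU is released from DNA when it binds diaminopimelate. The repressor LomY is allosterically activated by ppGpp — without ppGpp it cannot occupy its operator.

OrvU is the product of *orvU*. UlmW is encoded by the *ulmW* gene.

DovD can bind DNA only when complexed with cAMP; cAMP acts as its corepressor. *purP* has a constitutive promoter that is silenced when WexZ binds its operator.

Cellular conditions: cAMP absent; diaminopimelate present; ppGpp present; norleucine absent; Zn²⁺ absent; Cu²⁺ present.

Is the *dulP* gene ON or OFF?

OFF

Norleucine is absent, so PexM is active.
cAMP is absent, so DovD is inactive.
Diaminopimelate is present, so BexU is inactive.
With no repressor bound, *ulmW* is transcribed.
So UlmW is produced and active.
ppGpp is present, so LomY is active.
Zn²⁺ is absent, so DulX is active.
With repressor LomY bound, *orvU* is not transcribed.
So OrvU is not produced.
With repressor UlmW bound, *kulR* is not transcribed.
So KulR is not produced.
Required activator KulR is absent, so *fenJ* is not transcribed.
So FenJ is not produced.
With repressor PexM bound, *dulP* is not transcribed.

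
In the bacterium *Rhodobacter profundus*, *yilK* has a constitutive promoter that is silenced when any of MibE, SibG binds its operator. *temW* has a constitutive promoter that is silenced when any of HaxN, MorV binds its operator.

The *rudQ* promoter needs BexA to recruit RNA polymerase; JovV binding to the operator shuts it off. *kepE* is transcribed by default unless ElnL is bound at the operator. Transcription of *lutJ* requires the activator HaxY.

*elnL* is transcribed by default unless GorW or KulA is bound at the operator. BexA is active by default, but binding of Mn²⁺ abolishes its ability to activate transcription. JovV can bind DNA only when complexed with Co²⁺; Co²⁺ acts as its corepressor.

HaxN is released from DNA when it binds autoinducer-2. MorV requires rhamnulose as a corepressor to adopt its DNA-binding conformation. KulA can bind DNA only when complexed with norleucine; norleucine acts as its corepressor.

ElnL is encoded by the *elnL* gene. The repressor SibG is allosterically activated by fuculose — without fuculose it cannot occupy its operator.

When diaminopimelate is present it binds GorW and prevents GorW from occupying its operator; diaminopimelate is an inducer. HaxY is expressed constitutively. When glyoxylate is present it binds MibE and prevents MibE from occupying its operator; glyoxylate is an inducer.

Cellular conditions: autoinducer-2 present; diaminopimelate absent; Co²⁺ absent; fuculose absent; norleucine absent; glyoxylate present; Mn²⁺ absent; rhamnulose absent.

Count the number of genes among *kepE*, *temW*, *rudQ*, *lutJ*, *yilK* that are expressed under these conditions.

Diaminopimelate is absent, so GorW is active.
Norleucine is absent, so KulA is inactive.
With repressor GorW bound, *elnL* is not transcribed.
So ElnL is not produced.
With no repressor bound, *kepE* is transcribed.
→ *kepE* is ON.
Autoinducer-2 is present, so HaxN is inactive.
Rhamnulose is absent, so MorV is inactive.
With no repressor bound, *temW* is transcribed.
→ *temW* is ON.
Co²⁺ is absent, so JovV is inactive.
Mn²⁺ is absent, so BexA is active.
No repressor is bound and BexA is active, so *rudQ* is transcribed.
→ *rudQ* is ON.
HaxY is produced constitutively and is active.
No repressor is bound and HaxY is active, so *lutJ* is transcribed.
→ *lutJ* is ON.
Glyoxylate is present, so MibE is inactive.
Fuculose is absent, so SibG is inactive.
With no repressor bound, *yilK* is transcribed.
→ *yilK* is ON.
5 of the 5 genes are transcribed.

5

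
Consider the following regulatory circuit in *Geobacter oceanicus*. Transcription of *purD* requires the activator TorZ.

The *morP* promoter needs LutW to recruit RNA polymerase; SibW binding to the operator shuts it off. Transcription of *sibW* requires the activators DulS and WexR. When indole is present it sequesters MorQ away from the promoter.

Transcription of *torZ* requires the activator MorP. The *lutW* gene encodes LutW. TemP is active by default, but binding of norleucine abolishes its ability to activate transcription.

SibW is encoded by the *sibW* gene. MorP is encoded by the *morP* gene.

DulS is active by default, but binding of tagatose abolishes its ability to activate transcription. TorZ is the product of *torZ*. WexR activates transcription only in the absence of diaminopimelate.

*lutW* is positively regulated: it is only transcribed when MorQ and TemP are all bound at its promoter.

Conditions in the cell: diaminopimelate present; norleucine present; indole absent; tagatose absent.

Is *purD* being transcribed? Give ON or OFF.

OFF

Tagatose is absent, so DulS is active.
Diaminopimelate is present, so WexR is inactive.
Required activator WexR is absent, so *sibW* is not transcribed.
So SibW is not produced.
Indole is absent, so MorQ is active.
Norleucine is present, so TemP is inactive.
Required activator TemP is absent, so *lutW* is not transcribed.
So LutW is not produced.
Required activator LutW is absent, so *morP* is not transcribed.
So MorP is not produced.
Required activator MorP is absent, so *torZ* is not transcribed.
So TorZ is not produced.
Required activator TorZ is absent, so *purD* is not transcribed.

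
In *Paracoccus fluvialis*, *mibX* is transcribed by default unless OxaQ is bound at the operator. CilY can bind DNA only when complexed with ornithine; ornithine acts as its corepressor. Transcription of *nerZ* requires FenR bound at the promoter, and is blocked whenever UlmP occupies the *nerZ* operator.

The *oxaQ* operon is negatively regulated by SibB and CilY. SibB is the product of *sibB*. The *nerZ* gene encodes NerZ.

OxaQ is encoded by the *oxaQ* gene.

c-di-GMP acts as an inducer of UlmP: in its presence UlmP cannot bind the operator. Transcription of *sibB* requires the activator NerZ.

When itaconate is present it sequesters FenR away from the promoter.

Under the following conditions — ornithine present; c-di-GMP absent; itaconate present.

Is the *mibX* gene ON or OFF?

c-di-GMP is absent, so UlmP is active.
Itaconate is present, so FenR is inactive.
With repressor UlmP bound, *nerZ* is not transcribed.
So NerZ is not produced.
Required activator NerZ is absent, so *sibB* is not transcribed.
So SibB is not produced.
Ornithine is present, so CilY is active.
With repressor CilY bound, *oxaQ* is not transcribed.
So OxaQ is not produced.
With no repressor bound, *mibX* is transcribed.

ON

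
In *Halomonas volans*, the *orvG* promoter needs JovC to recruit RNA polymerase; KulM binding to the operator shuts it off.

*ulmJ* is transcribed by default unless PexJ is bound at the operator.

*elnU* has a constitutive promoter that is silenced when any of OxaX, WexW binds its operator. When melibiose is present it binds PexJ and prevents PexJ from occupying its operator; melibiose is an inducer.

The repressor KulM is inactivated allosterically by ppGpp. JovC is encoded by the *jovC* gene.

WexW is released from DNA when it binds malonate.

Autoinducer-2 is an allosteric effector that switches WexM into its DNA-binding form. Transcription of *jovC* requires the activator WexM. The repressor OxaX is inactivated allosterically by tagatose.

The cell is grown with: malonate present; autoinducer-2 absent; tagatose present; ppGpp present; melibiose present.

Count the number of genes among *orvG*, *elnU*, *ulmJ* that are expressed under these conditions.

ppGpp is present, so KulM is inactive.
Autoinducer-2 is absent, so WexM is inactive.
Required activator WexM is absent, so *jovC* is not transcribed.
So JovC is not produced.
Required activator JovC is absent, so *orvG* is not transcribed.
→ *orvG* is OFF.
Tagatose is present, so OxaX is inactive.
Malonate is present, so WexW is inactive.
With no repressor bound, *elnU* is transcribed.
→ *elnU* is ON.
Melibiose is present, so PexJ is inactive.
With no repressor bound, *ulmJ* is transcribed.
→ *ulmJ* is ON.
2 of the 3 genes are transcribed.

2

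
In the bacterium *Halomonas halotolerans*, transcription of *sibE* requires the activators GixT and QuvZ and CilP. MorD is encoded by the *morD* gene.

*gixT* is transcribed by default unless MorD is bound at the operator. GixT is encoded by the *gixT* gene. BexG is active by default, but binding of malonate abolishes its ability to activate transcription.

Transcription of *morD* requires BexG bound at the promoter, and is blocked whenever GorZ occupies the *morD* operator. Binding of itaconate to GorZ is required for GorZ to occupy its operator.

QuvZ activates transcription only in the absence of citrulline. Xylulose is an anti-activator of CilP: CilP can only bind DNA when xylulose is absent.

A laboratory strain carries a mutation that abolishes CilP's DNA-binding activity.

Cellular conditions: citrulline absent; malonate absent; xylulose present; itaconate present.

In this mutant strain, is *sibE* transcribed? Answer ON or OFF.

Itaconate is present, so GorZ is active.
Malonate is absent, so BexG is active.
With repressor GorZ bound, *morD* is not transcribed.
So MorD is not produced.
With no repressor bound, *gixT* is transcribed.
So GixT is produced and active.
Citrulline is absent, so QuvZ is active.
CilP is non-functional in this strain, so it has no effect.
Required activator CilP is absent, so *sibE* is not transcribed.

OFF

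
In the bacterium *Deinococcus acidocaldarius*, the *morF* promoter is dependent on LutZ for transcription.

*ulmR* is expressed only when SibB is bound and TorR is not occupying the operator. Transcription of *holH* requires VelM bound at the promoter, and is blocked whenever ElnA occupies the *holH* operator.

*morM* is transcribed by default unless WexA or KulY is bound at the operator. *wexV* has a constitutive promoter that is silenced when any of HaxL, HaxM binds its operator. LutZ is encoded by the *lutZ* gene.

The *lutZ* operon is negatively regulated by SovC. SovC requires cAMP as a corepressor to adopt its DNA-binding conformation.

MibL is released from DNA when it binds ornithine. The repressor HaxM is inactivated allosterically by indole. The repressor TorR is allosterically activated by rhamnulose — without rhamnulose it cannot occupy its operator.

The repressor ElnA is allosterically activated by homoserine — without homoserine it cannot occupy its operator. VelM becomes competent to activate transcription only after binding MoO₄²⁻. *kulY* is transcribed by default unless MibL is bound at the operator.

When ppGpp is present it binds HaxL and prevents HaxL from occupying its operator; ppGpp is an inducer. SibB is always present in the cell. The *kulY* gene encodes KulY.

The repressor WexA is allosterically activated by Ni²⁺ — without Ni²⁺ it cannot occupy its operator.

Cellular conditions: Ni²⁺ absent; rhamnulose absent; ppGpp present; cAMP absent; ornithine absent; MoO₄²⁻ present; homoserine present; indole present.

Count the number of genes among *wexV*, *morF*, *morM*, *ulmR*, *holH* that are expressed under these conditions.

ppGpp is present, so HaxL is inactive.
Indole is present, so HaxM is inactive.
With no repressor bound, *wexV* is transcribed.
→ *wexV* is ON.
cAMP is absent, so SovC is inactive.
With no repressor bound, *lutZ* is transcribed.
So LutZ is produced and active.
No repressor is bound and LutZ is active, so *morF* is transcribed.
→ *morF* is ON.
Ni²⁺ is absent, so WexA is inactive.
Ornithine is absent, so MibL is active.
With repressor MibL bound, *kulY* is not transcribed.
So KulY is not produced.
With no repressor bound, *morM* is transcribed.
→ *morM* is ON.
SibB is produced constitutively and is active.
Rhamnulose is absent, so TorR is inactive.
No repressor is bound and SibB is active, so *ulmR* is transcribed.
→ *ulmR* is ON.
MoO₄²⁻ is present, so VelM is active.
Homoserine is present, so ElnA is active.
With repressor ElnA bound, *holH* is not transcribed.
→ *holH* is OFF.
4 of the 5 genes are transcribed.

4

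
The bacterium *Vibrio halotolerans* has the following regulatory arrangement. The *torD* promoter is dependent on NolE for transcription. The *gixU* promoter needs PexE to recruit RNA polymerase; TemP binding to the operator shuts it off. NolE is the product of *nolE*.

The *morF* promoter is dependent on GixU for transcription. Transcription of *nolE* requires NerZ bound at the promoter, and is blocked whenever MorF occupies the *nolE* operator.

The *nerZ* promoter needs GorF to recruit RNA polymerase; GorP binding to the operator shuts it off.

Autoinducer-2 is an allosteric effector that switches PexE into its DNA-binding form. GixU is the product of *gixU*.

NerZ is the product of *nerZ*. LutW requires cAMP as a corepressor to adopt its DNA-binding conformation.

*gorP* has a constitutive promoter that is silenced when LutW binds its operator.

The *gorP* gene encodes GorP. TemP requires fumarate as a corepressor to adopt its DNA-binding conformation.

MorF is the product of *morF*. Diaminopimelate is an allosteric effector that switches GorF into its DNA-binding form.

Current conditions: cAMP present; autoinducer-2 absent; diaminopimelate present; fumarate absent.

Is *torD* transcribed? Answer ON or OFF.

ON

Fumarate is absent, so TemP is inactive.
Autoinducer-2 is absent, so PexE is inactive.
Required activator PexE is absent, so *gixU* is not transcribed.
So GixU is not produced.
Required activator GixU is absent, so *morF* is not transcribed.
So MorF is not produced.
cAMP is present, so LutW is active.
With repressor LutW bound, *gorP* is not transcribed.
So GorP is not produced.
Diaminopimelate is present, so GorF is active.
No repressor is bound and GorF is active, so *nerZ* is transcribed.
So NerZ is produced and active.
No repressor is bound and NerZ is active, so *nolE* is transcribed.
So NolE is produced and active.
No repressor is bound and NolE is active, so *torD* is transcribed.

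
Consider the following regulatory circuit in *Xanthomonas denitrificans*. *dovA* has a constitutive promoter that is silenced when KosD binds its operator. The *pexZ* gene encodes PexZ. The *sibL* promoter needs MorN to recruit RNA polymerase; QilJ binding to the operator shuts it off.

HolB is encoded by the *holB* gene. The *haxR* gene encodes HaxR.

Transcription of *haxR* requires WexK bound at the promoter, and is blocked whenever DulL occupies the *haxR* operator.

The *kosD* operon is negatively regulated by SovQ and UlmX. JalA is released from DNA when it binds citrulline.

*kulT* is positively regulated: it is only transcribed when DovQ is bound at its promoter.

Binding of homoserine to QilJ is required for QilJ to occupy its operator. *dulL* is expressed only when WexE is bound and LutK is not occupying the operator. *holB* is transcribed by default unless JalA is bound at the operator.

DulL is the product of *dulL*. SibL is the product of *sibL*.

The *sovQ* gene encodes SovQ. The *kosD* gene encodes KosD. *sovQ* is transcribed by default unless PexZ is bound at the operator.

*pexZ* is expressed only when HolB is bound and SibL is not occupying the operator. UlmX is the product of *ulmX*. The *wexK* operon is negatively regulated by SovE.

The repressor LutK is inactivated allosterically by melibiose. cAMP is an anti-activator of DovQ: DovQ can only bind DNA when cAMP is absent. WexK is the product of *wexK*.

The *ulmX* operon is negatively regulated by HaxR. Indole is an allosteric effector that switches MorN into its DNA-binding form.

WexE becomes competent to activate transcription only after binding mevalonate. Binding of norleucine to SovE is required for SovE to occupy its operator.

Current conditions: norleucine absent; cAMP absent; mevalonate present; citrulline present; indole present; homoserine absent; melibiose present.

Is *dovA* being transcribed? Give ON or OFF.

Citrulline is present, so JalA is inactive.
With no repressor bound, *holB* is transcribed.
So HolB is produced and active.
Indole is present, so MorN is active.
Homoserine is absent, so QilJ is inactive.
No repressor is bound and MorN is active, so *sibL* is transcribed.
So SibL is produced and active.
With repressor SibL bound, *pexZ* is not transcribed.
So PexZ is not produced.
With no repressor bound, *sovQ* is transcribed.
So SovQ is produced and active.
Norleucine is absent, so SovE is inactive.
With no repressor bound, *wexK* is transcribed.
So WexK is produced and active.
Melibiose is present, so LutK is inactive.
Mevalonate is present, so WexE is active.
No repressor is bound and WexE is active, so *dulL* is transcribed.
So DulL is produced and active.
With repressor DulL bound, *haxR* is not transcribed.
So HaxR is not produced.
With no repressor bound, *ulmX* is transcribed.
So UlmX is produced and active.
With repressor SovQ bound, *kosD* is not transcribed.
So KosD is not produced.
With no repressor bound, *dovA* is transcribed.

ON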